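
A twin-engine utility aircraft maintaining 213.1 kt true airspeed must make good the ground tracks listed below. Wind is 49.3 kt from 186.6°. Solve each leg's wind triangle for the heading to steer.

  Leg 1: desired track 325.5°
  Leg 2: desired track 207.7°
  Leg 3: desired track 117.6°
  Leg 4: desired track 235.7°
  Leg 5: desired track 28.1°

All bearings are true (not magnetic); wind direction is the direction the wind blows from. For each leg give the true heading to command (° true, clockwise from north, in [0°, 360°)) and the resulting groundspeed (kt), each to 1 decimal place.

Leg 1: heading=316.8°, groundspeed=247.8 kt
Leg 2: heading=202.9°, groundspeed=166.4 kt
Leg 3: heading=130.1°, groundspeed=190.4 kt
Leg 4: heading=225.6°, groundspeed=177.5 kt
Leg 5: heading=33.0°, groundspeed=258.2 kt

Leg 1: desired track 325.5°; wind correction -8.7° → command heading 316.8°, groundspeed 247.8 kt
Leg 2: desired track 207.7°; wind correction -4.8° → command heading 202.9°, groundspeed 166.4 kt
Leg 3: desired track 117.6°; wind correction +12.5° → command heading 130.1°, groundspeed 190.4 kt
Leg 4: desired track 235.7°; wind correction -10.1° → command heading 225.6°, groundspeed 177.5 kt
Leg 5: desired track 28.1°; wind correction +4.9° → command heading 33.0°, groundspeed 258.2 kt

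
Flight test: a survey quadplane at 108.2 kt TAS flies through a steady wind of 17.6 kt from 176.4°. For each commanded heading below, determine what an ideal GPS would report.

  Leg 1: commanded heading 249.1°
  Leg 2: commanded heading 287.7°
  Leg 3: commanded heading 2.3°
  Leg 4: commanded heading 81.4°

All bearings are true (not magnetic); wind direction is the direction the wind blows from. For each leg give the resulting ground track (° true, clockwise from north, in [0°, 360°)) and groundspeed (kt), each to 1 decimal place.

Leg 1: track=258.4°, groundspeed=104.3 kt
Leg 2: track=295.8°, groundspeed=115.8 kt
Leg 3: track=1.5°, groundspeed=125.7 kt
Leg 4: track=72.3°, groundspeed=111.1 kt

Leg 1: heading 249.1°; drift +9.3° → track 258.4°, groundspeed 104.3 kt
Leg 2: heading 287.7°; drift +8.1° → track 295.8°, groundspeed 115.8 kt
Leg 3: heading 2.3°; drift -0.8° → track 1.5°, groundspeed 125.7 kt
Leg 4: heading 81.4°; drift -9.1° → track 72.3°, groundspeed 111.1 kt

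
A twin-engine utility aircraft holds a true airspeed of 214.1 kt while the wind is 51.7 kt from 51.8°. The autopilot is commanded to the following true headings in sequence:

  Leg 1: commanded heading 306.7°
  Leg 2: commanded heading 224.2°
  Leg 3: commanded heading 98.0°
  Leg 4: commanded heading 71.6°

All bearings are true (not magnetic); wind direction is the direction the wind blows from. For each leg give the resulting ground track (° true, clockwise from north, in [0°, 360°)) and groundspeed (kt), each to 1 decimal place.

Leg 1: track=294.3°, groundspeed=233.0 kt
Leg 2: track=225.7°, groundspeed=265.4 kt
Leg 3: track=109.8°, groundspeed=182.2 kt
Leg 4: track=77.6°, groundspeed=166.4 kt

Leg 1: heading 306.7°; drift -12.4° → track 294.3°, groundspeed 233.0 kt
Leg 2: heading 224.2°; drift +1.5° → track 225.7°, groundspeed 265.4 kt
Leg 3: heading 98.0°; drift +11.8° → track 109.8°, groundspeed 182.2 kt
Leg 4: heading 71.6°; drift +6.0° → track 77.6°, groundspeed 166.4 kt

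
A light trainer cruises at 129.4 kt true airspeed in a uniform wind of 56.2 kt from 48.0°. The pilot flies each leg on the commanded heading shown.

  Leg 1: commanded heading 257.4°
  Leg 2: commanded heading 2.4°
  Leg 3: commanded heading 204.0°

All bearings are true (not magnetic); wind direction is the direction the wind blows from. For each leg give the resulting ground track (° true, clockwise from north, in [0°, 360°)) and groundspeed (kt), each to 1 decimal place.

Leg 1: track=248.6°, groundspeed=180.5 kt
Leg 2: track=338.4°, groundspeed=98.6 kt
Leg 3: track=211.2°, groundspeed=182.2 kt

Leg 1: heading 257.4°; drift -8.8° → track 248.6°, groundspeed 180.5 kt
Leg 2: heading 2.4°; drift -24.0° → track 338.4°, groundspeed 98.6 kt
Leg 3: heading 204.0°; drift +7.2° → track 211.2°, groundspeed 182.2 kt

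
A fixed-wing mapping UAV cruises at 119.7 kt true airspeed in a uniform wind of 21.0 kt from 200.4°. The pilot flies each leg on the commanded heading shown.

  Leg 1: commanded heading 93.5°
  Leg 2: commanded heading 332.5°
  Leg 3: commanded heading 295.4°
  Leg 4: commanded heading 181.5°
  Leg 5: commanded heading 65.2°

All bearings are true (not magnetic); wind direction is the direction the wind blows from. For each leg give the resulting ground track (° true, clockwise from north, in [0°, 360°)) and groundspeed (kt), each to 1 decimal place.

Leg 1: track=84.4°, groundspeed=127.4 kt
Leg 2: track=339.1°, groundspeed=134.7 kt
Leg 3: track=305.2°, groundspeed=123.3 kt
Leg 4: track=177.6°, groundspeed=100.1 kt
Leg 5: track=58.9°, groundspeed=135.4 kt

Leg 1: heading 93.5°; drift -9.1° → track 84.4°, groundspeed 127.4 kt
Leg 2: heading 332.5°; drift +6.6° → track 339.1°, groundspeed 134.7 kt
Leg 3: heading 295.4°; drift +9.8° → track 305.2°, groundspeed 123.3 kt
Leg 4: heading 181.5°; drift -3.9° → track 177.6°, groundspeed 100.1 kt
Leg 5: heading 65.2°; drift -6.3° → track 58.9°, groundspeed 135.4 kt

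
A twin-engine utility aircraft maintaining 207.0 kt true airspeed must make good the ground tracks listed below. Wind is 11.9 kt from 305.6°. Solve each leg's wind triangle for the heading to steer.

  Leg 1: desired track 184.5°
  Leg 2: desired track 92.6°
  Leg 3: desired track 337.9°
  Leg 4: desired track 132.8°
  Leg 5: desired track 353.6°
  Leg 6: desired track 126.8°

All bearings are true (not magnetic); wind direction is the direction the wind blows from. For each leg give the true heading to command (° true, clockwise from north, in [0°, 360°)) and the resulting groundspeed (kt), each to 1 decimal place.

Leg 1: desired track 184.5°; wind correction +2.8° → command heading 187.3°, groundspeed 212.9 kt
Leg 2: desired track 92.6°; wind correction -1.8° → command heading 90.8°, groundspeed 216.9 kt
Leg 3: desired track 337.9°; wind correction -1.8° → command heading 336.1°, groundspeed 196.8 kt
Leg 4: desired track 132.8°; wind correction +0.4° → command heading 133.2°, groundspeed 218.8 kt
Leg 5: desired track 353.6°; wind correction -2.4° → command heading 351.2°, groundspeed 198.8 kt
Leg 6: desired track 126.8°; wind correction +0.1° → command heading 126.9°, groundspeed 218.9 kt

Leg 1: heading=187.3°, groundspeed=212.9 kt
Leg 2: heading=90.8°, groundspeed=216.9 kt
Leg 3: heading=336.1°, groundspeed=196.8 kt
Leg 4: heading=133.2°, groundspeed=218.8 kt
Leg 5: heading=351.2°, groundspeed=198.8 kt
Leg 6: heading=126.9°, groundspeed=218.9 kt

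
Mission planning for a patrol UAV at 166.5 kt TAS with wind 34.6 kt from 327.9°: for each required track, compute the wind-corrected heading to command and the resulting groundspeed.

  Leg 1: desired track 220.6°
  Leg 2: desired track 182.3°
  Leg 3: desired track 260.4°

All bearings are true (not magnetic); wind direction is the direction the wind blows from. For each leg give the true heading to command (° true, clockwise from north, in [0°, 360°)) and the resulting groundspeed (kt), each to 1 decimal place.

Leg 1: heading=232.0°, groundspeed=173.5 kt
Leg 2: heading=189.0°, groundspeed=193.9 kt
Leg 3: heading=271.5°, groundspeed=150.2 kt

Leg 1: desired track 220.6°; wind correction +11.4° → command heading 232.0°, groundspeed 173.5 kt
Leg 2: desired track 182.3°; wind correction +6.7° → command heading 189.0°, groundspeed 193.9 kt
Leg 3: desired track 260.4°; wind correction +11.1° → command heading 271.5°, groundspeed 150.2 kt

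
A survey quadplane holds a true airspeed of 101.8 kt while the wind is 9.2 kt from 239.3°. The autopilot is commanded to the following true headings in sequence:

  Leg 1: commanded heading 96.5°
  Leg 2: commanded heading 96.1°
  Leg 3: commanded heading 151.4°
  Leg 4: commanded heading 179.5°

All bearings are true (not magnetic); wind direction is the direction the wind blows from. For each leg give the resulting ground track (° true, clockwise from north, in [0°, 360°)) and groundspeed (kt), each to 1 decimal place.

Leg 1: track=93.6°, groundspeed=109.3 kt
Leg 2: track=93.2°, groundspeed=109.3 kt
Leg 3: track=146.2°, groundspeed=101.9 kt
Leg 4: track=174.8°, groundspeed=97.5 kt

Leg 1: heading 96.5°; drift -2.9° → track 93.6°, groundspeed 109.3 kt
Leg 2: heading 96.1°; drift -2.9° → track 93.2°, groundspeed 109.3 kt
Leg 3: heading 151.4°; drift -5.2° → track 146.2°, groundspeed 101.9 kt
Leg 4: heading 179.5°; drift -4.7° → track 174.8°, groundspeed 97.5 kt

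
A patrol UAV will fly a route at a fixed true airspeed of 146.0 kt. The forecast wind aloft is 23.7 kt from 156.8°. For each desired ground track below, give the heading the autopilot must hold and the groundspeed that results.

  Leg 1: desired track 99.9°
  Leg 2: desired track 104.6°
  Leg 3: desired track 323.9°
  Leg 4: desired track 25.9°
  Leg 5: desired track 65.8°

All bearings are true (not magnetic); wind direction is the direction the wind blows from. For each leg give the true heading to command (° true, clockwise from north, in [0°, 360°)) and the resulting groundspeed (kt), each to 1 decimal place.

Leg 1: heading=107.7°, groundspeed=131.7 kt
Leg 2: heading=112.0°, groundspeed=130.3 kt
Leg 3: heading=321.8°, groundspeed=169.0 kt
Leg 4: heading=32.9°, groundspeed=160.4 kt
Leg 5: heading=75.1°, groundspeed=144.5 kt

Leg 1: desired track 99.9°; wind correction +7.8° → command heading 107.7°, groundspeed 131.7 kt
Leg 2: desired track 104.6°; wind correction +7.4° → command heading 112.0°, groundspeed 130.3 kt
Leg 3: desired track 323.9°; wind correction -2.1° → command heading 321.8°, groundspeed 169.0 kt
Leg 4: desired track 25.9°; wind correction +7.0° → command heading 32.9°, groundspeed 160.4 kt
Leg 5: desired track 65.8°; wind correction +9.3° → command heading 75.1°, groundspeed 144.5 kt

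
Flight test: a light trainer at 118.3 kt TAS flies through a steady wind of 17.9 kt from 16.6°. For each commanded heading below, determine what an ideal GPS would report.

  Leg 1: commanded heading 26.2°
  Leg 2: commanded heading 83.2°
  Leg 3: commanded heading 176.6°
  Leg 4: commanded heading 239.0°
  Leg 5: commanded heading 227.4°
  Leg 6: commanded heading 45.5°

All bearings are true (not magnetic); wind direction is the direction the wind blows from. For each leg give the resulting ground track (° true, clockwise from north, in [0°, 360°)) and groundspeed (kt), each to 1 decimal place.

Leg 1: heading 26.2°; drift +1.7° → track 27.9°, groundspeed 100.7 kt
Leg 2: heading 83.2°; drift +8.4° → track 91.6°, groundspeed 112.4 kt
Leg 3: heading 176.6°; drift +2.6° → track 179.2°, groundspeed 135.3 kt
Leg 4: heading 239.0°; drift -5.2° → track 233.8°, groundspeed 132.1 kt
Leg 5: heading 227.4°; drift -3.9° → track 223.5°, groundspeed 134.0 kt
Leg 6: heading 45.5°; drift +4.8° → track 50.3°, groundspeed 103.0 kt

Leg 1: track=27.9°, groundspeed=100.7 kt
Leg 2: track=91.6°, groundspeed=112.4 kt
Leg 3: track=179.2°, groundspeed=135.3 kt
Leg 4: track=233.8°, groundspeed=132.1 kt
Leg 5: track=223.5°, groundspeed=134.0 kt
Leg 6: track=50.3°, groundspeed=103.0 kt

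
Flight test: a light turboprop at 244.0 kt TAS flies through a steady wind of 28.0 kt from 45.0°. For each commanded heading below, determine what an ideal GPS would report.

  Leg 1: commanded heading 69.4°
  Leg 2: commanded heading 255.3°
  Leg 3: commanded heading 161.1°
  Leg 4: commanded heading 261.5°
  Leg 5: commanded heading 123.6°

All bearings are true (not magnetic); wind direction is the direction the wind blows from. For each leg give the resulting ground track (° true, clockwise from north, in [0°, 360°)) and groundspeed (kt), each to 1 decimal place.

Leg 1: heading 69.4°; drift +3.0° → track 72.4°, groundspeed 218.8 kt
Leg 2: heading 255.3°; drift -3.0° → track 252.3°, groundspeed 268.5 kt
Leg 3: heading 161.1°; drift +5.6° → track 166.7°, groundspeed 257.5 kt
Leg 4: heading 261.5°; drift -3.6° → track 257.9°, groundspeed 267.0 kt
Leg 5: heading 123.6°; drift +6.6° → track 130.2°, groundspeed 240.0 kt

Leg 1: track=72.4°, groundspeed=218.8 kt
Leg 2: track=252.3°, groundspeed=268.5 kt
Leg 3: track=166.7°, groundspeed=257.5 kt
Leg 4: track=257.9°, groundspeed=267.0 kt
Leg 5: track=130.2°, groundspeed=240.0 kt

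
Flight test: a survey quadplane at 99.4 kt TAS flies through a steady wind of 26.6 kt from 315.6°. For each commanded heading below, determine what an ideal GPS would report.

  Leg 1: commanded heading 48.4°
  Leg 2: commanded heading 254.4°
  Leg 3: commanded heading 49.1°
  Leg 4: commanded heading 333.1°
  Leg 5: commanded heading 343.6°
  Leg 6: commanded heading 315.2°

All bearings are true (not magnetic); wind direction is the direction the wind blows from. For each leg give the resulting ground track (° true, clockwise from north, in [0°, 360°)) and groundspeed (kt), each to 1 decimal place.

Leg 1: track=63.2°, groundspeed=104.1 kt
Leg 2: track=239.3°, groundspeed=89.7 kt
Leg 3: track=63.8°, groundspeed=104.5 kt
Leg 4: track=339.3°, groundspeed=74.5 kt
Leg 5: track=352.9°, groundspeed=76.9 kt
Leg 6: track=315.1°, groundspeed=72.8 kt

Leg 1: heading 48.4°; drift +14.8° → track 63.2°, groundspeed 104.1 kt
Leg 2: heading 254.4°; drift -15.1° → track 239.3°, groundspeed 89.7 kt
Leg 3: heading 49.1°; drift +14.7° → track 63.8°, groundspeed 104.5 kt
Leg 4: heading 333.1°; drift +6.2° → track 339.3°, groundspeed 74.5 kt
Leg 5: heading 343.6°; drift +9.3° → track 352.9°, groundspeed 76.9 kt
Leg 6: heading 315.2°; drift -0.1° → track 315.1°, groundspeed 72.8 kt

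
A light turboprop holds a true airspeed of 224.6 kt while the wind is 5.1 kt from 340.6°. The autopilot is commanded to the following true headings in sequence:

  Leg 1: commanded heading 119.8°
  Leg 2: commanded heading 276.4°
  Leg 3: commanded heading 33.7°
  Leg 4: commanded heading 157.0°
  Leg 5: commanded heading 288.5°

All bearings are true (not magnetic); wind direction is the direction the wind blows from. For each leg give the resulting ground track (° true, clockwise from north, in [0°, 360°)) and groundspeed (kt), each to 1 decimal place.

Leg 1: track=120.6°, groundspeed=228.5 kt
Leg 2: track=275.2°, groundspeed=222.4 kt
Leg 3: track=34.8°, groundspeed=221.6 kt
Leg 4: track=157.1°, groundspeed=229.7 kt
Leg 5: track=287.5°, groundspeed=221.5 kt

Leg 1: heading 119.8°; drift +0.8° → track 120.6°, groundspeed 228.5 kt
Leg 2: heading 276.4°; drift -1.2° → track 275.2°, groundspeed 222.4 kt
Leg 3: heading 33.7°; drift +1.1° → track 34.8°, groundspeed 221.6 kt
Leg 4: heading 157.0°; drift +0.1° → track 157.1°, groundspeed 229.7 kt
Leg 5: heading 288.5°; drift -1.0° → track 287.5°, groundspeed 221.5 kt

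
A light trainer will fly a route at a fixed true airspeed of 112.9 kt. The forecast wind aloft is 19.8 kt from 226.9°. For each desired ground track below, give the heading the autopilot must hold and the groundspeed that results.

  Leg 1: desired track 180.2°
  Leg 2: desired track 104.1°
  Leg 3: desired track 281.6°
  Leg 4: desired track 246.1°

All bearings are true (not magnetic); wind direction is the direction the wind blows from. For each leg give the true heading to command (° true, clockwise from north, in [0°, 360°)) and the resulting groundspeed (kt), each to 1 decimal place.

Leg 1: desired track 180.2°; wind correction +7.3° → command heading 187.5°, groundspeed 98.4 kt
Leg 2: desired track 104.1°; wind correction +8.5° → command heading 112.6°, groundspeed 122.4 kt
Leg 3: desired track 281.6°; wind correction -8.2° → command heading 273.4°, groundspeed 100.3 kt
Leg 4: desired track 246.1°; wind correction -3.3° → command heading 242.8°, groundspeed 94.0 kt

Leg 1: heading=187.5°, groundspeed=98.4 kt
Leg 2: heading=112.6°, groundspeed=122.4 kt
Leg 3: heading=273.4°, groundspeed=100.3 kt
Leg 4: heading=242.8°, groundspeed=94.0 kt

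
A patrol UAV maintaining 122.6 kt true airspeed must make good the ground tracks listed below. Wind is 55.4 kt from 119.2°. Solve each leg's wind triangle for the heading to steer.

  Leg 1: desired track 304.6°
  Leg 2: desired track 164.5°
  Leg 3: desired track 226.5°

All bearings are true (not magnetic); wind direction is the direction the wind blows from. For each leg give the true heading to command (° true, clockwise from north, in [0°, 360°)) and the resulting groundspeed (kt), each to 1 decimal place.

Leg 1: desired track 304.6°; wind correction +2.4° → command heading 307.0°, groundspeed 177.6 kt
Leg 2: desired track 164.5°; wind correction -18.7° → command heading 145.8°, groundspeed 77.1 kt
Leg 3: desired track 226.5°; wind correction -25.6° → command heading 200.9°, groundspeed 127.1 kt

Leg 1: heading=307.0°, groundspeed=177.6 kt
Leg 2: heading=145.8°, groundspeed=77.1 kt
Leg 3: heading=200.9°, groundspeed=127.1 kt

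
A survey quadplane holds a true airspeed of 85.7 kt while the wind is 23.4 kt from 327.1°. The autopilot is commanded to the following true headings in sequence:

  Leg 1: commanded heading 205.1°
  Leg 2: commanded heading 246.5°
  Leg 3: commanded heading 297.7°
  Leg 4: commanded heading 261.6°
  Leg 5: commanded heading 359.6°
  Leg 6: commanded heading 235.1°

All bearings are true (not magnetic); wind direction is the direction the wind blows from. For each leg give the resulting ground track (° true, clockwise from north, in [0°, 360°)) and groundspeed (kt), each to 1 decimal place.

Leg 1: track=193.7°, groundspeed=100.1 kt
Leg 2: track=230.8°, groundspeed=85.1 kt
Leg 3: track=287.7°, groundspeed=66.3 kt
Leg 4: track=245.9°, groundspeed=78.9 kt
Leg 5: track=10.4°, groundspeed=67.2 kt
Leg 6: track=220.0°, groundspeed=89.6 kt

Leg 1: heading 205.1°; drift -11.4° → track 193.7°, groundspeed 100.1 kt
Leg 2: heading 246.5°; drift -15.7° → track 230.8°, groundspeed 85.1 kt
Leg 3: heading 297.7°; drift -10.0° → track 287.7°, groundspeed 66.3 kt
Leg 4: heading 261.6°; drift -15.7° → track 245.9°, groundspeed 78.9 kt
Leg 5: heading 359.6°; drift +10.8° → track 10.4°, groundspeed 67.2 kt
Leg 6: heading 235.1°; drift -15.1° → track 220.0°, groundspeed 89.6 kt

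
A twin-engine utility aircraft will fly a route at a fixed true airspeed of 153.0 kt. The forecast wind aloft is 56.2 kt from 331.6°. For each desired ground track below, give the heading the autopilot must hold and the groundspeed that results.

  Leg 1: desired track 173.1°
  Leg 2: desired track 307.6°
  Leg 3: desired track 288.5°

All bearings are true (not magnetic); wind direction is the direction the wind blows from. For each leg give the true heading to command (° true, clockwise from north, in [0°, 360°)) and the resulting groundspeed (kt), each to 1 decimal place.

Leg 1: desired track 173.1°; wind correction +7.7° → command heading 180.8°, groundspeed 203.9 kt
Leg 2: desired track 307.6°; wind correction +8.6° → command heading 316.2°, groundspeed 99.9 kt
Leg 3: desired track 288.5°; wind correction +14.5° → command heading 303.0°, groundspeed 107.1 kt

Leg 1: heading=180.8°, groundspeed=203.9 kt
Leg 2: heading=316.2°, groundspeed=99.9 kt
Leg 3: heading=303.0°, groundspeed=107.1 kt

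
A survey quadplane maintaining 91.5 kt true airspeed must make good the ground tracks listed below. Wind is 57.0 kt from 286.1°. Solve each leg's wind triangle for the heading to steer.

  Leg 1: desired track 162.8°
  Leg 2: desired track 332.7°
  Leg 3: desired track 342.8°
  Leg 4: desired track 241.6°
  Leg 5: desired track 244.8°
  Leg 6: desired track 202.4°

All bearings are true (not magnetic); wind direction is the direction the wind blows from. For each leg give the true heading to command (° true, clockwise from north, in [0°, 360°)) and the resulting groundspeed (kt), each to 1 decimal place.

Leg 1: heading=194.2°, groundspeed=109.4 kt
Leg 2: heading=305.8°, groundspeed=42.4 kt
Leg 3: heading=311.4°, groundspeed=46.8 kt
Leg 4: heading=267.5°, groundspeed=41.7 kt
Leg 5: heading=269.1°, groundspeed=40.6 kt
Leg 6: heading=240.7°, groundspeed=65.6 kt

Leg 1: desired track 162.8°; wind correction +31.4° → command heading 194.2°, groundspeed 109.4 kt
Leg 2: desired track 332.7°; wind correction -26.9° → command heading 305.8°, groundspeed 42.4 kt
Leg 3: desired track 342.8°; wind correction -31.4° → command heading 311.4°, groundspeed 46.8 kt
Leg 4: desired track 241.6°; wind correction +25.9° → command heading 267.5°, groundspeed 41.7 kt
Leg 5: desired track 244.8°; wind correction +24.3° → command heading 269.1°, groundspeed 40.6 kt
Leg 6: desired track 202.4°; wind correction +38.3° → command heading 240.7°, groundspeed 65.6 kt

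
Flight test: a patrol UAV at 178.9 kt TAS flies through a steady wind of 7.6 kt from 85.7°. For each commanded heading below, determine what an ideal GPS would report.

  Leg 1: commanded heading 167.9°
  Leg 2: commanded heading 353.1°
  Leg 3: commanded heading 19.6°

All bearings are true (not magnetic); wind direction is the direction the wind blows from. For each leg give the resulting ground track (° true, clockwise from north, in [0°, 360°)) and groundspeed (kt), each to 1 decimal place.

Leg 1: heading 167.9°; drift +2.4° → track 170.3°, groundspeed 178.0 kt
Leg 2: heading 353.1°; drift -2.4° → track 350.7°, groundspeed 179.4 kt
Leg 3: heading 19.6°; drift -2.3° → track 17.3°, groundspeed 176.0 kt

Leg 1: track=170.3°, groundspeed=178.0 kt
Leg 2: track=350.7°, groundspeed=179.4 kt
Leg 3: track=17.3°, groundspeed=176.0 kt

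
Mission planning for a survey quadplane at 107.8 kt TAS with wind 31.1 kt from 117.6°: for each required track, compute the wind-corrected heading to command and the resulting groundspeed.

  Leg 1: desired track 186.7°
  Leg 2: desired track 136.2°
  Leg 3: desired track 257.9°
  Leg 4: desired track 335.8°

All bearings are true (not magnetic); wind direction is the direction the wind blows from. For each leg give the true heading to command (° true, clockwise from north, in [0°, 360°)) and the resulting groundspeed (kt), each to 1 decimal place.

Leg 1: heading=171.1°, groundspeed=92.7 kt
Leg 2: heading=130.9°, groundspeed=77.9 kt
Leg 3: heading=247.3°, groundspeed=129.9 kt
Leg 4: heading=346.1°, groundspeed=130.5 kt

Leg 1: desired track 186.7°; wind correction -15.6° → command heading 171.1°, groundspeed 92.7 kt
Leg 2: desired track 136.2°; wind correction -5.3° → command heading 130.9°, groundspeed 77.9 kt
Leg 3: desired track 257.9°; wind correction -10.6° → command heading 247.3°, groundspeed 129.9 kt
Leg 4: desired track 335.8°; wind correction +10.3° → command heading 346.1°, groundspeed 130.5 kt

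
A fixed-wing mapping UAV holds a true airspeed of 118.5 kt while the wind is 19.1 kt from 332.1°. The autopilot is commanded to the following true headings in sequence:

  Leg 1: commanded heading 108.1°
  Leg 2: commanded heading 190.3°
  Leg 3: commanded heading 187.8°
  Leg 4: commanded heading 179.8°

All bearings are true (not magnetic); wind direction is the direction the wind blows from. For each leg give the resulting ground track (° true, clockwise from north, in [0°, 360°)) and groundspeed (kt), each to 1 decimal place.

Leg 1: heading 108.1°; drift +5.7° → track 113.8°, groundspeed 132.9 kt
Leg 2: heading 190.3°; drift -5.1° → track 185.2°, groundspeed 134.0 kt
Leg 3: heading 187.8°; drift -4.8° → track 183.0°, groundspeed 134.5 kt
Leg 4: heading 179.8°; drift -3.8° → track 176.0°, groundspeed 135.7 kt

Leg 1: track=113.8°, groundspeed=132.9 kt
Leg 2: track=185.2°, groundspeed=134.0 kt
Leg 3: track=183.0°, groundspeed=134.5 kt
Leg 4: track=176.0°, groundspeed=135.7 kt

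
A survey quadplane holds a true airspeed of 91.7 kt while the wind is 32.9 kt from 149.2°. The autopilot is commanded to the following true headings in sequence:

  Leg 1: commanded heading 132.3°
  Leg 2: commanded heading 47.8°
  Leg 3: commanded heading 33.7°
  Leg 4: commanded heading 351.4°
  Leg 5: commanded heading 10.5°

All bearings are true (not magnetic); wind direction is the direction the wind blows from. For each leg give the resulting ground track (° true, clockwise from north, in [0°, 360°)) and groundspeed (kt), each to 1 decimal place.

Leg 1: track=123.3°, groundspeed=61.0 kt
Leg 2: track=29.6°, groundspeed=103.4 kt
Leg 3: track=18.0°, groundspeed=109.9 kt
Leg 4: track=345.6°, groundspeed=122.8 kt
Leg 5: track=359.9°, groundspeed=118.4 kt

Leg 1: heading 132.3°; drift -9.0° → track 123.3°, groundspeed 61.0 kt
Leg 2: heading 47.8°; drift -18.2° → track 29.6°, groundspeed 103.4 kt
Leg 3: heading 33.7°; drift -15.7° → track 18.0°, groundspeed 109.9 kt
Leg 4: heading 351.4°; drift -5.8° → track 345.6°, groundspeed 122.8 kt
Leg 5: heading 10.5°; drift -10.6° → track 359.9°, groundspeed 118.4 kt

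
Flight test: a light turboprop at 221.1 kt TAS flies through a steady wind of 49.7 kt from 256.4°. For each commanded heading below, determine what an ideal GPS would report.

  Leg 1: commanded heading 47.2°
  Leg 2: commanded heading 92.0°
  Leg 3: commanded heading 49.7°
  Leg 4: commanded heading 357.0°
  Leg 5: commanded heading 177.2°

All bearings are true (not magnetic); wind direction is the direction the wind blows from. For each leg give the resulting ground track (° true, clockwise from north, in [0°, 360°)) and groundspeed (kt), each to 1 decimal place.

Leg 1: heading 47.2°; drift +5.2° → track 52.4°, groundspeed 265.6 kt
Leg 2: heading 92.0°; drift -2.8° → track 89.2°, groundspeed 269.3 kt
Leg 3: heading 49.7°; drift +4.8° → track 54.5°, groundspeed 266.4 kt
Leg 4: heading 357.0°; drift +12.0° → track 9.0°, groundspeed 235.4 kt
Leg 5: heading 177.2°; drift -13.0° → track 164.2°, groundspeed 217.3 kt

Leg 1: track=52.4°, groundspeed=265.6 kt
Leg 2: track=89.2°, groundspeed=269.3 kt
Leg 3: track=54.5°, groundspeed=266.4 kt
Leg 4: track=9.0°, groundspeed=235.4 kt
Leg 5: track=164.2°, groundspeed=217.3 kt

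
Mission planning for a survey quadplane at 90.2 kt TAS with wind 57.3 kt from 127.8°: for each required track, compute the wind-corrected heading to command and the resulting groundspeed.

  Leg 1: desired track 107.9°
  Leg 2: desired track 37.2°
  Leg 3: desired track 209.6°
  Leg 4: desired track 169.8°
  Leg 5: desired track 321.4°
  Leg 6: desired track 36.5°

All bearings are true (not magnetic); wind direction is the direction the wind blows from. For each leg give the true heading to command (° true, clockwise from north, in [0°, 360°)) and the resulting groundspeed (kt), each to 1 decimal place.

Leg 1: heading=120.4°, groundspeed=34.2 kt
Leg 2: heading=76.6°, groundspeed=70.3 kt
Leg 3: heading=170.6°, groundspeed=62.0 kt
Leg 4: heading=144.6°, groundspeed=39.1 kt
Leg 5: heading=330.0°, groundspeed=144.9 kt
Leg 6: heading=75.9°, groundspeed=71.0 kt

Leg 1: desired track 107.9°; wind correction +12.5° → command heading 120.4°, groundspeed 34.2 kt
Leg 2: desired track 37.2°; wind correction +39.4° → command heading 76.6°, groundspeed 70.3 kt
Leg 3: desired track 209.6°; wind correction -39.0° → command heading 170.6°, groundspeed 62.0 kt
Leg 4: desired track 169.8°; wind correction -25.2° → command heading 144.6°, groundspeed 39.1 kt
Leg 5: desired track 321.4°; wind correction +8.6° → command heading 330.0°, groundspeed 144.9 kt
Leg 6: desired track 36.5°; wind correction +39.4° → command heading 75.9°, groundspeed 71.0 kt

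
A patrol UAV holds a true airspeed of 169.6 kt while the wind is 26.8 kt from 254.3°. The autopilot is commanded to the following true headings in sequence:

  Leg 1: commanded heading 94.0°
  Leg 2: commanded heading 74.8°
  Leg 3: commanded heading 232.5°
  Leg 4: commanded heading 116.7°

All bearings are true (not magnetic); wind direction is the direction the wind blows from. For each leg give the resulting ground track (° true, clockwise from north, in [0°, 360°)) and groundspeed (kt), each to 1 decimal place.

Leg 1: heading 94.0°; drift -2.7° → track 91.3°, groundspeed 195.0 kt
Leg 2: heading 74.8°; drift -0.1° → track 74.7°, groundspeed 196.4 kt
Leg 3: heading 232.5°; drift -3.9° → track 228.6°, groundspeed 145.1 kt
Leg 4: heading 116.7°; drift -5.5° → track 111.2°, groundspeed 190.3 kt

Leg 1: track=91.3°, groundspeed=195.0 kt
Leg 2: track=74.7°, groundspeed=196.4 kt
Leg 3: track=228.6°, groundspeed=145.1 kt
Leg 4: track=111.2°, groundspeed=190.3 kt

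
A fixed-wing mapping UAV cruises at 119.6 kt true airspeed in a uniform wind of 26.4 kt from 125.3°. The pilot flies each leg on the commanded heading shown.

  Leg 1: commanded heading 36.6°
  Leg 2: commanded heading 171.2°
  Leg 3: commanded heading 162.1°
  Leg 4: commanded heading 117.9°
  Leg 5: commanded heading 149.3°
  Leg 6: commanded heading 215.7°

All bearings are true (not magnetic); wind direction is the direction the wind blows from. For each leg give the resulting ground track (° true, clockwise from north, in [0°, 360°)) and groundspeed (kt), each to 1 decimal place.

Leg 1: heading 36.6°; drift -12.5° → track 24.1°, groundspeed 121.9 kt
Leg 2: heading 171.2°; drift +10.6° → track 181.8°, groundspeed 103.0 kt
Leg 3: heading 162.1°; drift +9.1° → track 171.2°, groundspeed 99.7 kt
Leg 4: heading 117.9°; drift -2.1° → track 115.8°, groundspeed 93.5 kt
Leg 5: heading 149.3°; drift +6.4° → track 155.7°, groundspeed 96.1 kt
Leg 6: heading 215.7°; drift +12.4° → track 228.1°, groundspeed 122.7 kt

Leg 1: track=24.1°, groundspeed=121.9 kt
Leg 2: track=181.8°, groundspeed=103.0 kt
Leg 3: track=171.2°, groundspeed=99.7 kt
Leg 4: track=115.8°, groundspeed=93.5 kt
Leg 5: track=155.7°, groundspeed=96.1 kt
Leg 6: track=228.1°, groundspeed=122.7 kt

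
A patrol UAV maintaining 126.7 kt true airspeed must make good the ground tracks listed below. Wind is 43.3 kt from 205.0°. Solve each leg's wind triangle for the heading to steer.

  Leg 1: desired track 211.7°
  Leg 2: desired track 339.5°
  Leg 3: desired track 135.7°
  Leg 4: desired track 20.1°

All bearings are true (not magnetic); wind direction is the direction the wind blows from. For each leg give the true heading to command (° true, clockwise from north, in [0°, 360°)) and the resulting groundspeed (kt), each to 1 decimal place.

Leg 1: heading=209.4°, groundspeed=83.6 kt
Leg 2: heading=325.4°, groundspeed=153.2 kt
Leg 3: heading=154.3°, groundspeed=104.7 kt
Leg 4: heading=18.4°, groundspeed=169.8 kt

Leg 1: desired track 211.7°; wind correction -2.3° → command heading 209.4°, groundspeed 83.6 kt
Leg 2: desired track 339.5°; wind correction -14.1° → command heading 325.4°, groundspeed 153.2 kt
Leg 3: desired track 135.7°; wind correction +18.6° → command heading 154.3°, groundspeed 104.7 kt
Leg 4: desired track 20.1°; wind correction -1.7° → command heading 18.4°, groundspeed 169.8 kt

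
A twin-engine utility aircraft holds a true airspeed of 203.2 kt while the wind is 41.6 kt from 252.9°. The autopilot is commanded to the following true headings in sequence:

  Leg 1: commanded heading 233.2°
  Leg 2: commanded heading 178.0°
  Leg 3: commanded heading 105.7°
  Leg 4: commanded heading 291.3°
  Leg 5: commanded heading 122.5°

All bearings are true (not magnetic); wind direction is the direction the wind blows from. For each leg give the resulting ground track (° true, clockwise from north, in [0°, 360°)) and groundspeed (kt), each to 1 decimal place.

Leg 1: heading 233.2°; drift -4.9° → track 228.3°, groundspeed 164.6 kt
Leg 2: heading 178.0°; drift -11.8° → track 166.2°, groundspeed 196.5 kt
Leg 3: heading 105.7°; drift -5.4° → track 100.3°, groundspeed 239.2 kt
Leg 4: heading 291.3°; drift +8.6° → track 299.9°, groundspeed 172.5 kt
Leg 5: heading 122.5°; drift -7.8° → track 114.7°, groundspeed 232.3 kt

Leg 1: track=228.3°, groundspeed=164.6 kt
Leg 2: track=166.2°, groundspeed=196.5 kt
Leg 3: track=100.3°, groundspeed=239.2 kt
Leg 4: track=299.9°, groundspeed=172.5 kt
Leg 5: track=114.7°, groundspeed=232.3 kt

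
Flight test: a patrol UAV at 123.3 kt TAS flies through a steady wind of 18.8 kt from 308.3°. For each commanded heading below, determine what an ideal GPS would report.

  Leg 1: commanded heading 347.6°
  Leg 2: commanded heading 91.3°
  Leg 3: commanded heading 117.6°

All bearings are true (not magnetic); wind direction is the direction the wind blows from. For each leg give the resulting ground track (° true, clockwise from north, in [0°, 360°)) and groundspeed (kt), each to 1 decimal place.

Leg 1: track=353.8°, groundspeed=109.4 kt
Leg 2: track=96.0°, groundspeed=138.8 kt
Leg 3: track=119.0°, groundspeed=141.8 kt

Leg 1: heading 347.6°; drift +6.2° → track 353.8°, groundspeed 109.4 kt
Leg 2: heading 91.3°; drift +4.7° → track 96.0°, groundspeed 138.8 kt
Leg 3: heading 117.6°; drift +1.4° → track 119.0°, groundspeed 141.8 kt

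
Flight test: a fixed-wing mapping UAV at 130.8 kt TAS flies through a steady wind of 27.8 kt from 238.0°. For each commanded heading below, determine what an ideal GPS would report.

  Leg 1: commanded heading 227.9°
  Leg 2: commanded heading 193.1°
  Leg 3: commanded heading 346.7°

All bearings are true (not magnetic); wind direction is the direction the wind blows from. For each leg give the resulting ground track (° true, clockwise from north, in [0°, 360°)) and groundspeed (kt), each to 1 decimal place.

Leg 1: heading 227.9°; drift -2.7° → track 225.2°, groundspeed 103.5 kt
Leg 2: heading 193.1°; drift -10.0° → track 183.1°, groundspeed 112.8 kt
Leg 3: heading 346.7°; drift +10.7° → track 357.4°, groundspeed 142.2 kt

Leg 1: track=225.2°, groundspeed=103.5 kt
Leg 2: track=183.1°, groundspeed=112.8 kt
Leg 3: track=357.4°, groundspeed=142.2 kt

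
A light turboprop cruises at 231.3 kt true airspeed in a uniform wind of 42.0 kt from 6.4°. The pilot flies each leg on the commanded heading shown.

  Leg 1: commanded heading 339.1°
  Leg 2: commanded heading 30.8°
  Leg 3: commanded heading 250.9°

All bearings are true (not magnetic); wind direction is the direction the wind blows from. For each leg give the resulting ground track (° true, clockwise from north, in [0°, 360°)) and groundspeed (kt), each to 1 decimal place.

Leg 1: track=333.4°, groundspeed=194.9 kt
Leg 2: track=35.9°, groundspeed=193.8 kt
Leg 3: track=242.3°, groundspeed=252.2 kt

Leg 1: heading 339.1°; drift -5.7° → track 333.4°, groundspeed 194.9 kt
Leg 2: heading 30.8°; drift +5.1° → track 35.9°, groundspeed 193.8 kt
Leg 3: heading 250.9°; drift -8.6° → track 242.3°, groundspeed 252.2 kt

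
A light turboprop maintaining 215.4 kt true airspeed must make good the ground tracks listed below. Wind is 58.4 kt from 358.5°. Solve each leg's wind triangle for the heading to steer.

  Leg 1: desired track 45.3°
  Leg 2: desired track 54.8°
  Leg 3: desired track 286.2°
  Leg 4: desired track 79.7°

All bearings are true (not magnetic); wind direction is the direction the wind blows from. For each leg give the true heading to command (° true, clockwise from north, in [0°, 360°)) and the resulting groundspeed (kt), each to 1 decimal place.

Leg 1: desired track 45.3°; wind correction -11.4° → command heading 33.9°, groundspeed 171.2 kt
Leg 2: desired track 54.8°; wind correction -13.0° → command heading 41.8°, groundspeed 177.4 kt
Leg 3: desired track 286.2°; wind correction +15.0° → command heading 301.2°, groundspeed 190.3 kt
Leg 4: desired track 79.7°; wind correction -15.5° → command heading 64.2°, groundspeed 198.6 kt

Leg 1: heading=33.9°, groundspeed=171.2 kt
Leg 2: heading=41.8°, groundspeed=177.4 kt
Leg 3: heading=301.2°, groundspeed=190.3 kt
Leg 4: heading=64.2°, groundspeed=198.6 kt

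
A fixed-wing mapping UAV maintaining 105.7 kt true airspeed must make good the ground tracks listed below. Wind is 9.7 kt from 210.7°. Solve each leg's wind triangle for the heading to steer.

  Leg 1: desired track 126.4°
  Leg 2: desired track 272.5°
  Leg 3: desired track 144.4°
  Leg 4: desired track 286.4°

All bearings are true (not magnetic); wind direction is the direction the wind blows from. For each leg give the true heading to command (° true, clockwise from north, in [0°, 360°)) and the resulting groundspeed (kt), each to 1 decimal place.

Leg 1: heading=131.6°, groundspeed=104.3 kt
Leg 2: heading=267.9°, groundspeed=100.8 kt
Leg 3: heading=149.2°, groundspeed=101.4 kt
Leg 4: heading=281.3°, groundspeed=102.9 kt

Leg 1: desired track 126.4°; wind correction +5.2° → command heading 131.6°, groundspeed 104.3 kt
Leg 2: desired track 272.5°; wind correction -4.6° → command heading 267.9°, groundspeed 100.8 kt
Leg 3: desired track 144.4°; wind correction +4.8° → command heading 149.2°, groundspeed 101.4 kt
Leg 4: desired track 286.4°; wind correction -5.1° → command heading 281.3°, groundspeed 102.9 kt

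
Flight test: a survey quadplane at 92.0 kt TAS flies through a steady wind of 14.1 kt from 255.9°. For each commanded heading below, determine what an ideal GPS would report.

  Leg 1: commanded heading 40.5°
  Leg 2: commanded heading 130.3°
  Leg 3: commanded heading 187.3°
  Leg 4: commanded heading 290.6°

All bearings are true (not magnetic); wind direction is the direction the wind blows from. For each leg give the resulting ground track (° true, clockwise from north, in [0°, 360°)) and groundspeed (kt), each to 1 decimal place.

Leg 1: heading 40.5°; drift +4.5° → track 45.0°, groundspeed 103.8 kt
Leg 2: heading 130.3°; drift -6.5° → track 123.8°, groundspeed 100.9 kt
Leg 3: heading 187.3°; drift -8.6° → track 178.7°, groundspeed 87.8 kt
Leg 4: heading 290.6°; drift +5.7° → track 296.3°, groundspeed 80.8 kt

Leg 1: track=45.0°, groundspeed=103.8 kt
Leg 2: track=123.8°, groundspeed=100.9 kt
Leg 3: track=178.7°, groundspeed=87.8 kt
Leg 4: track=296.3°, groundspeed=80.8 kt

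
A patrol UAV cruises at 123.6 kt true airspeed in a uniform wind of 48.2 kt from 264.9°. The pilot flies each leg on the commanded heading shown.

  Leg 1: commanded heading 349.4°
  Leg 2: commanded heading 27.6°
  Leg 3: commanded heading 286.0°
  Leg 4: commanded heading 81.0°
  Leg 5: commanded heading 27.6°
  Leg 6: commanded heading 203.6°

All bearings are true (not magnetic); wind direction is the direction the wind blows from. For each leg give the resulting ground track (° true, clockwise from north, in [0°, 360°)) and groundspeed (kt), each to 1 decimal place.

Leg 1: track=11.4°, groundspeed=128.3 kt
Leg 2: track=42.8°, groundspeed=155.0 kt
Leg 3: track=298.4°, groundspeed=80.5 kt
Leg 4: track=82.1°, groundspeed=171.7 kt
Leg 5: track=42.8°, groundspeed=155.0 kt
Leg 6: track=180.8°, groundspeed=109.0 kt

Leg 1: heading 349.4°; drift +22.0° → track 11.4°, groundspeed 128.3 kt
Leg 2: heading 27.6°; drift +15.2° → track 42.8°, groundspeed 155.0 kt
Leg 3: heading 286.0°; drift +12.4° → track 298.4°, groundspeed 80.5 kt
Leg 4: heading 81.0°; drift +1.1° → track 82.1°, groundspeed 171.7 kt
Leg 5: heading 27.6°; drift +15.2° → track 42.8°, groundspeed 155.0 kt
Leg 6: heading 203.6°; drift -22.8° → track 180.8°, groundspeed 109.0 kt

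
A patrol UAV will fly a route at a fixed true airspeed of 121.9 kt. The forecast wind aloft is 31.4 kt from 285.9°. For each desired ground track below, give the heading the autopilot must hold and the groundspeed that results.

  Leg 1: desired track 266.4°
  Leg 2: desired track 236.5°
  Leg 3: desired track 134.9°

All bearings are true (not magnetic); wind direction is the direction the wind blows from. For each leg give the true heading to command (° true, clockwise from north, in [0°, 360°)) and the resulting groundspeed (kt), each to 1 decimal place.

Leg 1: heading=271.3°, groundspeed=91.8 kt
Leg 2: heading=247.8°, groundspeed=99.1 kt
Leg 3: heading=142.1°, groundspeed=148.4 kt

Leg 1: desired track 266.4°; wind correction +4.9° → command heading 271.3°, groundspeed 91.8 kt
Leg 2: desired track 236.5°; wind correction +11.3° → command heading 247.8°, groundspeed 99.1 kt
Leg 3: desired track 134.9°; wind correction +7.2° → command heading 142.1°, groundspeed 148.4 kt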